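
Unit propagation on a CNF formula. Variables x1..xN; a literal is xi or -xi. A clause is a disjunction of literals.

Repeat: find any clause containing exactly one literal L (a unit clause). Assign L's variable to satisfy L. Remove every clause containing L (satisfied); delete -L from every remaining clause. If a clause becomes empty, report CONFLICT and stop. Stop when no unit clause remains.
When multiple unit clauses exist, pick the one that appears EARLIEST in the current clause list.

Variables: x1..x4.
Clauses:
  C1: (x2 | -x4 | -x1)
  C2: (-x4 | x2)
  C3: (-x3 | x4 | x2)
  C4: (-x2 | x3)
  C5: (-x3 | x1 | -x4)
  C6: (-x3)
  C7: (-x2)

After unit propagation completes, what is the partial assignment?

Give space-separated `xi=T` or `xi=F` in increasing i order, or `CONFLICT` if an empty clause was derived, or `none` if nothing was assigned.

unit clause [-3] forces x3=F; simplify:
  drop 3 from [-2, 3] -> [-2]
  satisfied 3 clause(s); 4 remain; assigned so far: [3]
unit clause [-2] forces x2=F; simplify:
  drop 2 from [2, -4, -1] -> [-4, -1]
  drop 2 from [-4, 2] -> [-4]
  satisfied 2 clause(s); 2 remain; assigned so far: [2, 3]
unit clause [-4] forces x4=F; simplify:
  satisfied 2 clause(s); 0 remain; assigned so far: [2, 3, 4]

Answer: x2=F x3=F x4=F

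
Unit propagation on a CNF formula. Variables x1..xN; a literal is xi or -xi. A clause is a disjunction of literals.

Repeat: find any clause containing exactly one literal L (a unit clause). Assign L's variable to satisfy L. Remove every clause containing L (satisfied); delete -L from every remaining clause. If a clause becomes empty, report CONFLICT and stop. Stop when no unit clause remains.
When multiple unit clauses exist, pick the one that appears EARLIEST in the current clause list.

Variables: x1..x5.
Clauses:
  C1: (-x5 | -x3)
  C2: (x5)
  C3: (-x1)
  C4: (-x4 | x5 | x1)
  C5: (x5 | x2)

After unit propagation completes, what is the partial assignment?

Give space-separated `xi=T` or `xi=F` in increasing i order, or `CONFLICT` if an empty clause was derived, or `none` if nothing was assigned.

unit clause [5] forces x5=T; simplify:
  drop -5 from [-5, -3] -> [-3]
  satisfied 3 clause(s); 2 remain; assigned so far: [5]
unit clause [-3] forces x3=F; simplify:
  satisfied 1 clause(s); 1 remain; assigned so far: [3, 5]
unit clause [-1] forces x1=F; simplify:
  satisfied 1 clause(s); 0 remain; assigned so far: [1, 3, 5]

Answer: x1=F x3=F x5=T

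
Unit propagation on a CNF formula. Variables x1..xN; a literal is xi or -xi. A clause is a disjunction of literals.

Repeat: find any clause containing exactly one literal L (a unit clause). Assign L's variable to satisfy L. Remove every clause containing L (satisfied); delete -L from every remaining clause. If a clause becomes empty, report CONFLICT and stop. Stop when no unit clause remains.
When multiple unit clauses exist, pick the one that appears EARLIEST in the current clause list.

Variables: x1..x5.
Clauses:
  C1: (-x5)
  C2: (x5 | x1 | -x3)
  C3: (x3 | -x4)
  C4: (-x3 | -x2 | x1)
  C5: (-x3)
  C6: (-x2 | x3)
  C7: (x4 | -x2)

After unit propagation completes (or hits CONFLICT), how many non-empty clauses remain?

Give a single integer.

unit clause [-5] forces x5=F; simplify:
  drop 5 from [5, 1, -3] -> [1, -3]
  satisfied 1 clause(s); 6 remain; assigned so far: [5]
unit clause [-3] forces x3=F; simplify:
  drop 3 from [3, -4] -> [-4]
  drop 3 from [-2, 3] -> [-2]
  satisfied 3 clause(s); 3 remain; assigned so far: [3, 5]
unit clause [-4] forces x4=F; simplify:
  drop 4 from [4, -2] -> [-2]
  satisfied 1 clause(s); 2 remain; assigned so far: [3, 4, 5]
unit clause [-2] forces x2=F; simplify:
  satisfied 2 clause(s); 0 remain; assigned so far: [2, 3, 4, 5]

Answer: 0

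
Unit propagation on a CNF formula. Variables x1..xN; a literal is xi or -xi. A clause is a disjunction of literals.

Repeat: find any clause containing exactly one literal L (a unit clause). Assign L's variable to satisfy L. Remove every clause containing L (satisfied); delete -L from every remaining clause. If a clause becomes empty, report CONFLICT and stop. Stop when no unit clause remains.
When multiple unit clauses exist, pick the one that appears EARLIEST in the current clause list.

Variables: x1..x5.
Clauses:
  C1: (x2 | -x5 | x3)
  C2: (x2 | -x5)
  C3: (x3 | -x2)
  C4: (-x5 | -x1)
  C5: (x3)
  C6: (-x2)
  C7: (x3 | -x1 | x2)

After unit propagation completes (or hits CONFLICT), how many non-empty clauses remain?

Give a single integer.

Answer: 0

Derivation:
unit clause [3] forces x3=T; simplify:
  satisfied 4 clause(s); 3 remain; assigned so far: [3]
unit clause [-2] forces x2=F; simplify:
  drop 2 from [2, -5] -> [-5]
  satisfied 1 clause(s); 2 remain; assigned so far: [2, 3]
unit clause [-5] forces x5=F; simplify:
  satisfied 2 clause(s); 0 remain; assigned so far: [2, 3, 5]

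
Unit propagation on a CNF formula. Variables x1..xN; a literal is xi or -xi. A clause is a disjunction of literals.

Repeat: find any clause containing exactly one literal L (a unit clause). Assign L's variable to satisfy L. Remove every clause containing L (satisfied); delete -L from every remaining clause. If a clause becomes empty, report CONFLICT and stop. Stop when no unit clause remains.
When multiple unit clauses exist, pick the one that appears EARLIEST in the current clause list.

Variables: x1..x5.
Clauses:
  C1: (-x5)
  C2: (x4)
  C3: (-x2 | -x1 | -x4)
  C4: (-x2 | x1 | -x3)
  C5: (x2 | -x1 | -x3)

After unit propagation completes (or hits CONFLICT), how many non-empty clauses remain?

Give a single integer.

unit clause [-5] forces x5=F; simplify:
  satisfied 1 clause(s); 4 remain; assigned so far: [5]
unit clause [4] forces x4=T; simplify:
  drop -4 from [-2, -1, -4] -> [-2, -1]
  satisfied 1 clause(s); 3 remain; assigned so far: [4, 5]

Answer: 3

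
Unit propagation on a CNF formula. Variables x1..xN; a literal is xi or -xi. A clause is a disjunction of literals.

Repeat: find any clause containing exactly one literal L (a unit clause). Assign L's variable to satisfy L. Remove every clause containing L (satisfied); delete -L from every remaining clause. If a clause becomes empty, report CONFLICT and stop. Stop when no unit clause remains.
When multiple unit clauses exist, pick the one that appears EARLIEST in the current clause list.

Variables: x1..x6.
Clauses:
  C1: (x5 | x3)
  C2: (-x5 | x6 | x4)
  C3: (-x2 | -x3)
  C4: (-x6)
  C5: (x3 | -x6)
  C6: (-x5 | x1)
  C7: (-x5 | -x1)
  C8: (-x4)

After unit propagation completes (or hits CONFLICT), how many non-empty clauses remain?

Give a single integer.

unit clause [-6] forces x6=F; simplify:
  drop 6 from [-5, 6, 4] -> [-5, 4]
  satisfied 2 clause(s); 6 remain; assigned so far: [6]
unit clause [-4] forces x4=F; simplify:
  drop 4 from [-5, 4] -> [-5]
  satisfied 1 clause(s); 5 remain; assigned so far: [4, 6]
unit clause [-5] forces x5=F; simplify:
  drop 5 from [5, 3] -> [3]
  satisfied 3 clause(s); 2 remain; assigned so far: [4, 5, 6]
unit clause [3] forces x3=T; simplify:
  drop -3 from [-2, -3] -> [-2]
  satisfied 1 clause(s); 1 remain; assigned so far: [3, 4, 5, 6]
unit clause [-2] forces x2=F; simplify:
  satisfied 1 clause(s); 0 remain; assigned so far: [2, 3, 4, 5, 6]

Answer: 0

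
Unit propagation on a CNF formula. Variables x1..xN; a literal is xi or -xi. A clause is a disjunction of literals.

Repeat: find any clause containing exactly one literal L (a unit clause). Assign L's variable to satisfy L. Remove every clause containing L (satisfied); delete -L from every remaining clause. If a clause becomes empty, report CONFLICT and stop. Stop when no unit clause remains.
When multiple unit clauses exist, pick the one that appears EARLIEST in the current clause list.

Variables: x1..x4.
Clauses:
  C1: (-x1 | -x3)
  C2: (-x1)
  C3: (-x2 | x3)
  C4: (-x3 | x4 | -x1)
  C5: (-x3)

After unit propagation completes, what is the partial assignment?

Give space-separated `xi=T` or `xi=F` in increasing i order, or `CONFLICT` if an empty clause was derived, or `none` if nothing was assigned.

unit clause [-1] forces x1=F; simplify:
  satisfied 3 clause(s); 2 remain; assigned so far: [1]
unit clause [-3] forces x3=F; simplify:
  drop 3 from [-2, 3] -> [-2]
  satisfied 1 clause(s); 1 remain; assigned so far: [1, 3]
unit clause [-2] forces x2=F; simplify:
  satisfied 1 clause(s); 0 remain; assigned so far: [1, 2, 3]

Answer: x1=F x2=F x3=F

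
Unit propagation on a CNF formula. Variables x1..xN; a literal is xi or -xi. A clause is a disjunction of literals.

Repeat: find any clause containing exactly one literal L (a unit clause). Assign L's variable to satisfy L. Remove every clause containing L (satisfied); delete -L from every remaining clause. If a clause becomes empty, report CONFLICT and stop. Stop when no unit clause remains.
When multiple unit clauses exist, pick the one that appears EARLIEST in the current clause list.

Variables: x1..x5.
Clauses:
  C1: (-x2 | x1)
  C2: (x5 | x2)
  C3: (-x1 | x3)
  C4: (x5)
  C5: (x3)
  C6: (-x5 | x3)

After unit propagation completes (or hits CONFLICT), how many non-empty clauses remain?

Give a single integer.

Answer: 1

Derivation:
unit clause [5] forces x5=T; simplify:
  drop -5 from [-5, 3] -> [3]
  satisfied 2 clause(s); 4 remain; assigned so far: [5]
unit clause [3] forces x3=T; simplify:
  satisfied 3 clause(s); 1 remain; assigned so far: [3, 5]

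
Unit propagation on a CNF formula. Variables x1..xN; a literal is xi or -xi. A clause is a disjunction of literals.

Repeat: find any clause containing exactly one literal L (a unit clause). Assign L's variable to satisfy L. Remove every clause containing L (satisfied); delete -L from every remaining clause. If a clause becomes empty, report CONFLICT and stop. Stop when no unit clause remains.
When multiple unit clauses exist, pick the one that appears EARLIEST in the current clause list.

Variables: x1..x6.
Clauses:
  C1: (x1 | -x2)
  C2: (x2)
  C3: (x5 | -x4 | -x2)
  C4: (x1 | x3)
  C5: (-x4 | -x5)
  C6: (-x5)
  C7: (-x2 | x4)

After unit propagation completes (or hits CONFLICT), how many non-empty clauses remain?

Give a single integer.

unit clause [2] forces x2=T; simplify:
  drop -2 from [1, -2] -> [1]
  drop -2 from [5, -4, -2] -> [5, -4]
  drop -2 from [-2, 4] -> [4]
  satisfied 1 clause(s); 6 remain; assigned so far: [2]
unit clause [1] forces x1=T; simplify:
  satisfied 2 clause(s); 4 remain; assigned so far: [1, 2]
unit clause [-5] forces x5=F; simplify:
  drop 5 from [5, -4] -> [-4]
  satisfied 2 clause(s); 2 remain; assigned so far: [1, 2, 5]
unit clause [-4] forces x4=F; simplify:
  drop 4 from [4] -> [] (empty!)
  satisfied 1 clause(s); 1 remain; assigned so far: [1, 2, 4, 5]
CONFLICT (empty clause)

Answer: 0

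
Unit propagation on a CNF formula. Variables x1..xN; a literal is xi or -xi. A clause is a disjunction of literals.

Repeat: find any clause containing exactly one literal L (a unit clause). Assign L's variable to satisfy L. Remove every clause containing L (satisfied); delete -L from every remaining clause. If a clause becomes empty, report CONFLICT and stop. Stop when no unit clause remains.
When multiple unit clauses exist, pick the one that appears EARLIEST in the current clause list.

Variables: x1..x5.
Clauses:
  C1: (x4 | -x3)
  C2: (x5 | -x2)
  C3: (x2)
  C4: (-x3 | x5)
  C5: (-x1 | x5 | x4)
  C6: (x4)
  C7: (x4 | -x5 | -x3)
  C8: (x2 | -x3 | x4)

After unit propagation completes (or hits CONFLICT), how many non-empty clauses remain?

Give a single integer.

Answer: 0

Derivation:
unit clause [2] forces x2=T; simplify:
  drop -2 from [5, -2] -> [5]
  satisfied 2 clause(s); 6 remain; assigned so far: [2]
unit clause [5] forces x5=T; simplify:
  drop -5 from [4, -5, -3] -> [4, -3]
  satisfied 3 clause(s); 3 remain; assigned so far: [2, 5]
unit clause [4] forces x4=T; simplify:
  satisfied 3 clause(s); 0 remain; assigned so far: [2, 4, 5]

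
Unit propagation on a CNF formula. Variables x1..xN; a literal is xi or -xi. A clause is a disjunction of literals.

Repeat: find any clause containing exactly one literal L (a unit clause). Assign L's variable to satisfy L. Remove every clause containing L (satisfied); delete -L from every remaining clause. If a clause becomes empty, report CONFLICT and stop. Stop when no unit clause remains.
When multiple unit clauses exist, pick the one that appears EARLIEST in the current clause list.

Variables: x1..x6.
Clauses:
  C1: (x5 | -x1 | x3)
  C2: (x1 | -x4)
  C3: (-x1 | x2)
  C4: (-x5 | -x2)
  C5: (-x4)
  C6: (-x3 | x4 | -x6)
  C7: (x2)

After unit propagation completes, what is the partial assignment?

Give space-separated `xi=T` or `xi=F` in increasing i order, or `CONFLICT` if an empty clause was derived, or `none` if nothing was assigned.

Answer: x2=T x4=F x5=F

Derivation:
unit clause [-4] forces x4=F; simplify:
  drop 4 from [-3, 4, -6] -> [-3, -6]
  satisfied 2 clause(s); 5 remain; assigned so far: [4]
unit clause [2] forces x2=T; simplify:
  drop -2 from [-5, -2] -> [-5]
  satisfied 2 clause(s); 3 remain; assigned so far: [2, 4]
unit clause [-5] forces x5=F; simplify:
  drop 5 from [5, -1, 3] -> [-1, 3]
  satisfied 1 clause(s); 2 remain; assigned so far: [2, 4, 5]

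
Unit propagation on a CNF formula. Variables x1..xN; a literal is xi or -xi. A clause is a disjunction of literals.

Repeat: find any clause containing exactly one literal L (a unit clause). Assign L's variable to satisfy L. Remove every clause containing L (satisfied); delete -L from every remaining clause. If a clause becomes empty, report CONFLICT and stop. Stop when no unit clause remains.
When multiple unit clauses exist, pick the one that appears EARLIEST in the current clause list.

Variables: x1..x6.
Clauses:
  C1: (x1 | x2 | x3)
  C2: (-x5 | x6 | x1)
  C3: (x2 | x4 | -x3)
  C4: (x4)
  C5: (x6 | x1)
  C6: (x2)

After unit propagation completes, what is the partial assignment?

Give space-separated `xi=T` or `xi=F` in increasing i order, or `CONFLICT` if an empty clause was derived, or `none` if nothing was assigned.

Answer: x2=T x4=T

Derivation:
unit clause [4] forces x4=T; simplify:
  satisfied 2 clause(s); 4 remain; assigned so far: [4]
unit clause [2] forces x2=T; simplify:
  satisfied 2 clause(s); 2 remain; assigned so far: [2, 4]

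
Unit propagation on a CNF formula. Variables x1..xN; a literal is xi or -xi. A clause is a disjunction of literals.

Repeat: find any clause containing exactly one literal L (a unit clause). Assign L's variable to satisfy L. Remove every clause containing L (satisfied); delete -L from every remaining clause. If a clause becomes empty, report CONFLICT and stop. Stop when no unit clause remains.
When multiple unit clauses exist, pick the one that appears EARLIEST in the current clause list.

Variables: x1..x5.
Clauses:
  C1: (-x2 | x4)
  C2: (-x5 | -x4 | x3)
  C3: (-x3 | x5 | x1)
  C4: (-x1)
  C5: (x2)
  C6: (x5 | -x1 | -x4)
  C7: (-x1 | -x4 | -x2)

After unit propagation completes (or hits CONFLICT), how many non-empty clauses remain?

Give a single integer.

unit clause [-1] forces x1=F; simplify:
  drop 1 from [-3, 5, 1] -> [-3, 5]
  satisfied 3 clause(s); 4 remain; assigned so far: [1]
unit clause [2] forces x2=T; simplify:
  drop -2 from [-2, 4] -> [4]
  satisfied 1 clause(s); 3 remain; assigned so far: [1, 2]
unit clause [4] forces x4=T; simplify:
  drop -4 from [-5, -4, 3] -> [-5, 3]
  satisfied 1 clause(s); 2 remain; assigned so far: [1, 2, 4]

Answer: 2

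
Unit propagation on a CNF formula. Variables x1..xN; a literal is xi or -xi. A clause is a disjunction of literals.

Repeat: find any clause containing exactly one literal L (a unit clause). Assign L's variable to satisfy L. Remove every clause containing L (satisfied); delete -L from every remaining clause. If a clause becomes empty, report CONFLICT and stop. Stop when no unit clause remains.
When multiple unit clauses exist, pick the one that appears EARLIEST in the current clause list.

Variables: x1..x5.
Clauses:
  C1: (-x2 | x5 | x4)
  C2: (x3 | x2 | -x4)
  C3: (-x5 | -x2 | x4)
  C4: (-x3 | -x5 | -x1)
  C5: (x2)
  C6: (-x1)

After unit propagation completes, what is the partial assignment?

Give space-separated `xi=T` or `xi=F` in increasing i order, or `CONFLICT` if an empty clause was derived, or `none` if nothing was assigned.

Answer: x1=F x2=T

Derivation:
unit clause [2] forces x2=T; simplify:
  drop -2 from [-2, 5, 4] -> [5, 4]
  drop -2 from [-5, -2, 4] -> [-5, 4]
  satisfied 2 clause(s); 4 remain; assigned so far: [2]
unit clause [-1] forces x1=F; simplify:
  satisfied 2 clause(s); 2 remain; assigned so far: [1, 2]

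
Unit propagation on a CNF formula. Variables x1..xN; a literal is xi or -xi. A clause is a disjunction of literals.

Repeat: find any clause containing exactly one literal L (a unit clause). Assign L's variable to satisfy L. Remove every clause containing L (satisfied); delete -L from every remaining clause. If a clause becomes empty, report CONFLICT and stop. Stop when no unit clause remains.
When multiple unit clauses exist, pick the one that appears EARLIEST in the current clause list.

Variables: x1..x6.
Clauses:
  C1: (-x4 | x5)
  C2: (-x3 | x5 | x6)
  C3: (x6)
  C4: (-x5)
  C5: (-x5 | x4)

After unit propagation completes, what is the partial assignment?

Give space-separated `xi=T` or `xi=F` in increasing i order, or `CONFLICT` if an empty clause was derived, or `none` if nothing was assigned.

unit clause [6] forces x6=T; simplify:
  satisfied 2 clause(s); 3 remain; assigned so far: [6]
unit clause [-5] forces x5=F; simplify:
  drop 5 from [-4, 5] -> [-4]
  satisfied 2 clause(s); 1 remain; assigned so far: [5, 6]
unit clause [-4] forces x4=F; simplify:
  satisfied 1 clause(s); 0 remain; assigned so far: [4, 5, 6]

Answer: x4=F x5=F x6=T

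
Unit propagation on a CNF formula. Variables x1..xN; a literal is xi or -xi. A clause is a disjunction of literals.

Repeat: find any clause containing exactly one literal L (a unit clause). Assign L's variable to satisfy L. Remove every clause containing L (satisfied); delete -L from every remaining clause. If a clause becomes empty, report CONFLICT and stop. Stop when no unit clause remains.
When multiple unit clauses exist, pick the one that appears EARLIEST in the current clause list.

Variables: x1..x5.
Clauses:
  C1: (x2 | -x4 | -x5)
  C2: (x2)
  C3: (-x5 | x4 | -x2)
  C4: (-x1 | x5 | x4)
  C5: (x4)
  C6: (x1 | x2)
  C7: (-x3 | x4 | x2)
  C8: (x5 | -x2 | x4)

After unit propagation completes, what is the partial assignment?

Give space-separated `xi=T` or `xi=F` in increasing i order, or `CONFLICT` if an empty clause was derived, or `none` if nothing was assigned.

unit clause [2] forces x2=T; simplify:
  drop -2 from [-5, 4, -2] -> [-5, 4]
  drop -2 from [5, -2, 4] -> [5, 4]
  satisfied 4 clause(s); 4 remain; assigned so far: [2]
unit clause [4] forces x4=T; simplify:
  satisfied 4 clause(s); 0 remain; assigned so far: [2, 4]

Answer: x2=T x4=T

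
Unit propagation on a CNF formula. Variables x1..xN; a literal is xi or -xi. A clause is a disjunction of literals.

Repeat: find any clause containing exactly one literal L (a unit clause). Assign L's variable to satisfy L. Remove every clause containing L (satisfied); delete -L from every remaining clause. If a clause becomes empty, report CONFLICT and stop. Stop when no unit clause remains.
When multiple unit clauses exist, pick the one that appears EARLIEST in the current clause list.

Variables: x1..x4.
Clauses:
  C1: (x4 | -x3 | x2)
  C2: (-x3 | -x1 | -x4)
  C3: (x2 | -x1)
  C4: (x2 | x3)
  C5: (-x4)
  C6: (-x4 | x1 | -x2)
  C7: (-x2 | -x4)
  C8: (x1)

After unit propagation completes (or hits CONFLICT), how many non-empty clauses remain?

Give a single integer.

unit clause [-4] forces x4=F; simplify:
  drop 4 from [4, -3, 2] -> [-3, 2]
  satisfied 4 clause(s); 4 remain; assigned so far: [4]
unit clause [1] forces x1=T; simplify:
  drop -1 from [2, -1] -> [2]
  satisfied 1 clause(s); 3 remain; assigned so far: [1, 4]
unit clause [2] forces x2=T; simplify:
  satisfied 3 clause(s); 0 remain; assigned so far: [1, 2, 4]

Answer: 0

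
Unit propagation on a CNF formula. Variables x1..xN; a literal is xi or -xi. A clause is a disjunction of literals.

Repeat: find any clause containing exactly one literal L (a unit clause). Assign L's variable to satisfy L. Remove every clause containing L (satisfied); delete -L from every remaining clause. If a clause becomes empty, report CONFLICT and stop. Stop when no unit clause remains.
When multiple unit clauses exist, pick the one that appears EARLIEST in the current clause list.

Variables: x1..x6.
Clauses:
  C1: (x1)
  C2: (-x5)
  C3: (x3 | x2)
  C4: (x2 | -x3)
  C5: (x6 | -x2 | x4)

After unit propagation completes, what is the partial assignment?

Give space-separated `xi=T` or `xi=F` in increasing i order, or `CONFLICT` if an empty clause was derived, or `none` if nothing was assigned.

Answer: x1=T x5=F

Derivation:
unit clause [1] forces x1=T; simplify:
  satisfied 1 clause(s); 4 remain; assigned so far: [1]
unit clause [-5] forces x5=F; simplify:
  satisfied 1 clause(s); 3 remain; assigned so far: [1, 5]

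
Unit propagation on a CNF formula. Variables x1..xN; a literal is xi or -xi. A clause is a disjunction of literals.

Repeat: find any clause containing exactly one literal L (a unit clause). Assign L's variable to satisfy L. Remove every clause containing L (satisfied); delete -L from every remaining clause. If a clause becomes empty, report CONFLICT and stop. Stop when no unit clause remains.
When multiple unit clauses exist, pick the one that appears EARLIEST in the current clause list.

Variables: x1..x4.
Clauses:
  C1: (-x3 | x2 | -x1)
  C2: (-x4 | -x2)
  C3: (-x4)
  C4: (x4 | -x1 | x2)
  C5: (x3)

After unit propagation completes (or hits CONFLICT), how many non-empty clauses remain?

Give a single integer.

unit clause [-4] forces x4=F; simplify:
  drop 4 from [4, -1, 2] -> [-1, 2]
  satisfied 2 clause(s); 3 remain; assigned so far: [4]
unit clause [3] forces x3=T; simplify:
  drop -3 from [-3, 2, -1] -> [2, -1]
  satisfied 1 clause(s); 2 remain; assigned so far: [3, 4]

Answer: 2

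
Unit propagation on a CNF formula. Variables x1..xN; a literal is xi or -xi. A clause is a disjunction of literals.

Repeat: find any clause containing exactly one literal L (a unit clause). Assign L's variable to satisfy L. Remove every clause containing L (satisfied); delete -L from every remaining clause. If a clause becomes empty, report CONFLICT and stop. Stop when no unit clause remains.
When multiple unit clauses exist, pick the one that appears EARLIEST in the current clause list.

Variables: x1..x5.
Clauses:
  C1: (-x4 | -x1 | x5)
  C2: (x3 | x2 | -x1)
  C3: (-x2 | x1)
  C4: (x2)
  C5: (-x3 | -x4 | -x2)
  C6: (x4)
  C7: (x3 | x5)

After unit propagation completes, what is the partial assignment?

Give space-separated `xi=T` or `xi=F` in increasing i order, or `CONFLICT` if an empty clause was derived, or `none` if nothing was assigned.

Answer: x1=T x2=T x3=F x4=T x5=T

Derivation:
unit clause [2] forces x2=T; simplify:
  drop -2 from [-2, 1] -> [1]
  drop -2 from [-3, -4, -2] -> [-3, -4]
  satisfied 2 clause(s); 5 remain; assigned so far: [2]
unit clause [1] forces x1=T; simplify:
  drop -1 from [-4, -1, 5] -> [-4, 5]
  satisfied 1 clause(s); 4 remain; assigned so far: [1, 2]
unit clause [4] forces x4=T; simplify:
  drop -4 from [-4, 5] -> [5]
  drop -4 from [-3, -4] -> [-3]
  satisfied 1 clause(s); 3 remain; assigned so far: [1, 2, 4]
unit clause [5] forces x5=T; simplify:
  satisfied 2 clause(s); 1 remain; assigned so far: [1, 2, 4, 5]
unit clause [-3] forces x3=F; simplify:
  satisfied 1 clause(s); 0 remain; assigned so far: [1, 2, 3, 4, 5]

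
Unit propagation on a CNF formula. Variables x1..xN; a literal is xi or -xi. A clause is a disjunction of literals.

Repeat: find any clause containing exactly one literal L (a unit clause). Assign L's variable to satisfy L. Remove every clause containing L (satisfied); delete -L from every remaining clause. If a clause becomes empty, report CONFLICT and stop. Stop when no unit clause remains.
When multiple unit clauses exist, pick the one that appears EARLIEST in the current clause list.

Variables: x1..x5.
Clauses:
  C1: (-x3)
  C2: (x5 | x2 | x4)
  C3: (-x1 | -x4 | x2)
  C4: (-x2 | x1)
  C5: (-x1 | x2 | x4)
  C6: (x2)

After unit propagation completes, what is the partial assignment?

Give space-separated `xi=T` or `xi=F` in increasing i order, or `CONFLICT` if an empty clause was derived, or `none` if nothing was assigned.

Answer: x1=T x2=T x3=F

Derivation:
unit clause [-3] forces x3=F; simplify:
  satisfied 1 clause(s); 5 remain; assigned so far: [3]
unit clause [2] forces x2=T; simplify:
  drop -2 from [-2, 1] -> [1]
  satisfied 4 clause(s); 1 remain; assigned so far: [2, 3]
unit clause [1] forces x1=T; simplify:
  satisfied 1 clause(s); 0 remain; assigned so far: [1, 2, 3]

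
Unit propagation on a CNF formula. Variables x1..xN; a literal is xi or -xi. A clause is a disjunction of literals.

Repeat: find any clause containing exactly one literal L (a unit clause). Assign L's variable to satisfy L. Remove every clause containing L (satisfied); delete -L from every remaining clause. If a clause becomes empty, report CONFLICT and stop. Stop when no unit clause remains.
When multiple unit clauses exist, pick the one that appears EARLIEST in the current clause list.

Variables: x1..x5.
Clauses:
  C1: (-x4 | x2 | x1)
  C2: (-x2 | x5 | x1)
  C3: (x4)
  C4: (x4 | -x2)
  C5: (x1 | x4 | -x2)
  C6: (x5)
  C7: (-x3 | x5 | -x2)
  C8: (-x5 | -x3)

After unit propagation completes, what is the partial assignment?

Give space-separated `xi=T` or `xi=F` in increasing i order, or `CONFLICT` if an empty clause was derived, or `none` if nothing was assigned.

unit clause [4] forces x4=T; simplify:
  drop -4 from [-4, 2, 1] -> [2, 1]
  satisfied 3 clause(s); 5 remain; assigned so far: [4]
unit clause [5] forces x5=T; simplify:
  drop -5 from [-5, -3] -> [-3]
  satisfied 3 clause(s); 2 remain; assigned so far: [4, 5]
unit clause [-3] forces x3=F; simplify:
  satisfied 1 clause(s); 1 remain; assigned so far: [3, 4, 5]

Answer: x3=F x4=T x5=T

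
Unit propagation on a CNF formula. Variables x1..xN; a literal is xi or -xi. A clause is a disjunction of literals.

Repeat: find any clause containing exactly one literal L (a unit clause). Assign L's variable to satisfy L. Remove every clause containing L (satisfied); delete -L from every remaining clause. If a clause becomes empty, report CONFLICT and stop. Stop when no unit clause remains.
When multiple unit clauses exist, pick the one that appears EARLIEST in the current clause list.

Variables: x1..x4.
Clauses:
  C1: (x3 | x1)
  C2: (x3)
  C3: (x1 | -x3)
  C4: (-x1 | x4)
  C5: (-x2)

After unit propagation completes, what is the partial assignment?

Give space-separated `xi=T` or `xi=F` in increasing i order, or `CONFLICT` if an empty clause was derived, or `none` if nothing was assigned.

unit clause [3] forces x3=T; simplify:
  drop -3 from [1, -3] -> [1]
  satisfied 2 clause(s); 3 remain; assigned so far: [3]
unit clause [1] forces x1=T; simplify:
  drop -1 from [-1, 4] -> [4]
  satisfied 1 clause(s); 2 remain; assigned so far: [1, 3]
unit clause [4] forces x4=T; simplify:
  satisfied 1 clause(s); 1 remain; assigned so far: [1, 3, 4]
unit clause [-2] forces x2=F; simplify:
  satisfied 1 clause(s); 0 remain; assigned so far: [1, 2, 3, 4]

Answer: x1=T x2=F x3=T x4=T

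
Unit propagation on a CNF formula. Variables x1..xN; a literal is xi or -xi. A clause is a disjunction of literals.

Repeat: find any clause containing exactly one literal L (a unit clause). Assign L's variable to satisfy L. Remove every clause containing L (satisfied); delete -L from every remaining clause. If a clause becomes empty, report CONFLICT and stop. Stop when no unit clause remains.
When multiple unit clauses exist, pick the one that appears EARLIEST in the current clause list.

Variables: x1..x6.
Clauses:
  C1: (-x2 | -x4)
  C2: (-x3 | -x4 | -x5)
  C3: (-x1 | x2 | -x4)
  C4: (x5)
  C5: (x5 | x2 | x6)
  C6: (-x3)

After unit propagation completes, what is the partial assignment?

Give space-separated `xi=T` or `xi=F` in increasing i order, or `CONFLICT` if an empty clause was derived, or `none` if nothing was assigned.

Answer: x3=F x5=T

Derivation:
unit clause [5] forces x5=T; simplify:
  drop -5 from [-3, -4, -5] -> [-3, -4]
  satisfied 2 clause(s); 4 remain; assigned so far: [5]
unit clause [-3] forces x3=F; simplify:
  satisfied 2 clause(s); 2 remain; assigned so far: [3, 5]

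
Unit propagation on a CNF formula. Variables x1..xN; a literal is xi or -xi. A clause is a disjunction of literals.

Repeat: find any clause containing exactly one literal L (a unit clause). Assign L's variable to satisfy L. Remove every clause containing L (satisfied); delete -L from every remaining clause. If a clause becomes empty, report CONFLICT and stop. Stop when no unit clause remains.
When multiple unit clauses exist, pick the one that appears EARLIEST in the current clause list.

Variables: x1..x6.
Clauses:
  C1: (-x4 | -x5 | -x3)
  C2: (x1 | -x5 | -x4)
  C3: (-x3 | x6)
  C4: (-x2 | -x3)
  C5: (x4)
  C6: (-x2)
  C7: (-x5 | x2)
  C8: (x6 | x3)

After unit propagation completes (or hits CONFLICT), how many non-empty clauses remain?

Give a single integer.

Answer: 2

Derivation:
unit clause [4] forces x4=T; simplify:
  drop -4 from [-4, -5, -3] -> [-5, -3]
  drop -4 from [1, -5, -4] -> [1, -5]
  satisfied 1 clause(s); 7 remain; assigned so far: [4]
unit clause [-2] forces x2=F; simplify:
  drop 2 from [-5, 2] -> [-5]
  satisfied 2 clause(s); 5 remain; assigned so far: [2, 4]
unit clause [-5] forces x5=F; simplify:
  satisfied 3 clause(s); 2 remain; assigned so far: [2, 4, 5]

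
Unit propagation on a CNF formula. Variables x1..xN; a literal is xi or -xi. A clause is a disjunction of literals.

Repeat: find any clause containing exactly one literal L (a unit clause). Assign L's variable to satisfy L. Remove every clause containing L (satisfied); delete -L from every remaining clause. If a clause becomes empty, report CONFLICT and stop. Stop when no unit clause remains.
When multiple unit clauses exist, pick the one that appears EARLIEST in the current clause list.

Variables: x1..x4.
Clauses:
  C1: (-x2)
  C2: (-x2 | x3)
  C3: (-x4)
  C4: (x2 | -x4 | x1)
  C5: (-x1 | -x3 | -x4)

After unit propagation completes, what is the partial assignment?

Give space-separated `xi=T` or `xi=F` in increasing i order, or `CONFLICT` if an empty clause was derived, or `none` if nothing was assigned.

Answer: x2=F x4=F

Derivation:
unit clause [-2] forces x2=F; simplify:
  drop 2 from [2, -4, 1] -> [-4, 1]
  satisfied 2 clause(s); 3 remain; assigned so far: [2]
unit clause [-4] forces x4=F; simplify:
  satisfied 3 clause(s); 0 remain; assigned so far: [2, 4]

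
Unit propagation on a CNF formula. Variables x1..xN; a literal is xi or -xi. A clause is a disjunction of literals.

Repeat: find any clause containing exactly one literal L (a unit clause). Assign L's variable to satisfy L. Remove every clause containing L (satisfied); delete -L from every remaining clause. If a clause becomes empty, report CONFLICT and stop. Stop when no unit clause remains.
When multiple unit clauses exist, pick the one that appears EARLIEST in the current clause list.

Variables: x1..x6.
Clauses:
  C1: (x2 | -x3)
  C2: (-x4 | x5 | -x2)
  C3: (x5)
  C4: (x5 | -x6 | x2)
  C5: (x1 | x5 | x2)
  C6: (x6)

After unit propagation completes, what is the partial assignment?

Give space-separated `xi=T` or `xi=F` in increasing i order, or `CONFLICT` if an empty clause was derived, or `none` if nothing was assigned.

unit clause [5] forces x5=T; simplify:
  satisfied 4 clause(s); 2 remain; assigned so far: [5]
unit clause [6] forces x6=T; simplify:
  satisfied 1 clause(s); 1 remain; assigned so far: [5, 6]

Answer: x5=T x6=T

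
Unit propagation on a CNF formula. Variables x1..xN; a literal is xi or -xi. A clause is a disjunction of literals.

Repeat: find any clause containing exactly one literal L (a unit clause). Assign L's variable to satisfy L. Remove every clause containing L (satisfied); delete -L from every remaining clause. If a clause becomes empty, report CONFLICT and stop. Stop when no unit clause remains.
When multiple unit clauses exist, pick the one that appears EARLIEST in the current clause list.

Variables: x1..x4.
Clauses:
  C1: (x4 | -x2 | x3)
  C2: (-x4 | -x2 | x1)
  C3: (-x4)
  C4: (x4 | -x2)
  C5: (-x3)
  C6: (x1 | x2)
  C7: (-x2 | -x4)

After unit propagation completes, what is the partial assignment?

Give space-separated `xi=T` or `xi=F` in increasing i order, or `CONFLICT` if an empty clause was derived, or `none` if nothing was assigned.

unit clause [-4] forces x4=F; simplify:
  drop 4 from [4, -2, 3] -> [-2, 3]
  drop 4 from [4, -2] -> [-2]
  satisfied 3 clause(s); 4 remain; assigned so far: [4]
unit clause [-2] forces x2=F; simplify:
  drop 2 from [1, 2] -> [1]
  satisfied 2 clause(s); 2 remain; assigned so far: [2, 4]
unit clause [-3] forces x3=F; simplify:
  satisfied 1 clause(s); 1 remain; assigned so far: [2, 3, 4]
unit clause [1] forces x1=T; simplify:
  satisfied 1 clause(s); 0 remain; assigned so far: [1, 2, 3, 4]

Answer: x1=T x2=F x3=F x4=F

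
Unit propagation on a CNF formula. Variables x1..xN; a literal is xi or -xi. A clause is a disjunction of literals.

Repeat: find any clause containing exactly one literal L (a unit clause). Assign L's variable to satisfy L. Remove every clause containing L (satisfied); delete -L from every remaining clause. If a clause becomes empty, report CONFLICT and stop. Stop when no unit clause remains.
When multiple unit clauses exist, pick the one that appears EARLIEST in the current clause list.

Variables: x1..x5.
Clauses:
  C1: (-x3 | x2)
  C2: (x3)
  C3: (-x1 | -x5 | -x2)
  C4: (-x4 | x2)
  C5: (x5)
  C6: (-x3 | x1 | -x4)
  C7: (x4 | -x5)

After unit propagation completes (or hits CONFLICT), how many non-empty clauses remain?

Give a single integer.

Answer: 0

Derivation:
unit clause [3] forces x3=T; simplify:
  drop -3 from [-3, 2] -> [2]
  drop -3 from [-3, 1, -4] -> [1, -4]
  satisfied 1 clause(s); 6 remain; assigned so far: [3]
unit clause [2] forces x2=T; simplify:
  drop -2 from [-1, -5, -2] -> [-1, -5]
  satisfied 2 clause(s); 4 remain; assigned so far: [2, 3]
unit clause [5] forces x5=T; simplify:
  drop -5 from [-1, -5] -> [-1]
  drop -5 from [4, -5] -> [4]
  satisfied 1 clause(s); 3 remain; assigned so far: [2, 3, 5]
unit clause [-1] forces x1=F; simplify:
  drop 1 from [1, -4] -> [-4]
  satisfied 1 clause(s); 2 remain; assigned so far: [1, 2, 3, 5]
unit clause [-4] forces x4=F; simplify:
  drop 4 from [4] -> [] (empty!)
  satisfied 1 clause(s); 1 remain; assigned so far: [1, 2, 3, 4, 5]
CONFLICT (empty clause)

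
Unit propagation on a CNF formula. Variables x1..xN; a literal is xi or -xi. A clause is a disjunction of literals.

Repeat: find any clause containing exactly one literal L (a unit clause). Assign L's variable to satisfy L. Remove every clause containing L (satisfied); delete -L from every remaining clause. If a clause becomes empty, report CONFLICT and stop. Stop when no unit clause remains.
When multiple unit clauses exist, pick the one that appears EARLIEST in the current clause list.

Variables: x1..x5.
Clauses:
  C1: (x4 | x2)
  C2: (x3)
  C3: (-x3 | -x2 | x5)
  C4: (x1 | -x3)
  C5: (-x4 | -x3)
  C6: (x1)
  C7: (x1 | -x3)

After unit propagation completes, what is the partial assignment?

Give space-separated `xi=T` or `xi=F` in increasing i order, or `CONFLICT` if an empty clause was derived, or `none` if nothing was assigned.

unit clause [3] forces x3=T; simplify:
  drop -3 from [-3, -2, 5] -> [-2, 5]
  drop -3 from [1, -3] -> [1]
  drop -3 from [-4, -3] -> [-4]
  drop -3 from [1, -3] -> [1]
  satisfied 1 clause(s); 6 remain; assigned so far: [3]
unit clause [1] forces x1=T; simplify:
  satisfied 3 clause(s); 3 remain; assigned so far: [1, 3]
unit clause [-4] forces x4=F; simplify:
  drop 4 from [4, 2] -> [2]
  satisfied 1 clause(s); 2 remain; assigned so far: [1, 3, 4]
unit clause [2] forces x2=T; simplify:
  drop -2 from [-2, 5] -> [5]
  satisfied 1 clause(s); 1 remain; assigned so far: [1, 2, 3, 4]
unit clause [5] forces x5=T; simplify:
  satisfied 1 clause(s); 0 remain; assigned so far: [1, 2, 3, 4, 5]

Answer: x1=T x2=T x3=T x4=F x5=T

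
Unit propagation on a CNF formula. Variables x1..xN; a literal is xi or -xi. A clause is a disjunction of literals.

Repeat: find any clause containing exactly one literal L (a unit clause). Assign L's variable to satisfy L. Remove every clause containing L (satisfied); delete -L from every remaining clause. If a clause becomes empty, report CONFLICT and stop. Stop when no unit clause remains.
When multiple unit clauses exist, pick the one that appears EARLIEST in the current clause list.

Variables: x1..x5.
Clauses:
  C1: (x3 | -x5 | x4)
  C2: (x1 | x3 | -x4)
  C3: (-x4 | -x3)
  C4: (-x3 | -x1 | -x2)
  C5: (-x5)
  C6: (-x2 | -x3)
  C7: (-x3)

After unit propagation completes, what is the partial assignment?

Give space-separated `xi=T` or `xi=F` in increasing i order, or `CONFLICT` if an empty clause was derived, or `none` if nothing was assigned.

Answer: x3=F x5=F

Derivation:
unit clause [-5] forces x5=F; simplify:
  satisfied 2 clause(s); 5 remain; assigned so far: [5]
unit clause [-3] forces x3=F; simplify:
  drop 3 from [1, 3, -4] -> [1, -4]
  satisfied 4 clause(s); 1 remain; assigned so far: [3, 5]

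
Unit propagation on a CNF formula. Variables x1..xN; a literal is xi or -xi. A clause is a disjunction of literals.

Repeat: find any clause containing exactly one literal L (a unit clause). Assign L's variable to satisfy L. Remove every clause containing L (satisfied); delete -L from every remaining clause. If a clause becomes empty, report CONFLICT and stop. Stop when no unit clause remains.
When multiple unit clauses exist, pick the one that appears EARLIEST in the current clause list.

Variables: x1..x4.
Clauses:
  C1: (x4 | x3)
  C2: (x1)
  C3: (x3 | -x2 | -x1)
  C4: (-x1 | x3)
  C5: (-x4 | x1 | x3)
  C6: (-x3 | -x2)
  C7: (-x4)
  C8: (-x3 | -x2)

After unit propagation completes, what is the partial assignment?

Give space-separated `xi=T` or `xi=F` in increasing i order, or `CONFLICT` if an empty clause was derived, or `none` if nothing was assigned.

unit clause [1] forces x1=T; simplify:
  drop -1 from [3, -2, -1] -> [3, -2]
  drop -1 from [-1, 3] -> [3]
  satisfied 2 clause(s); 6 remain; assigned so far: [1]
unit clause [3] forces x3=T; simplify:
  drop -3 from [-3, -2] -> [-2]
  drop -3 from [-3, -2] -> [-2]
  satisfied 3 clause(s); 3 remain; assigned so far: [1, 3]
unit clause [-2] forces x2=F; simplify:
  satisfied 2 clause(s); 1 remain; assigned so far: [1, 2, 3]
unit clause [-4] forces x4=F; simplify:
  satisfied 1 clause(s); 0 remain; assigned so far: [1, 2, 3, 4]

Answer: x1=T x2=F x3=T x4=F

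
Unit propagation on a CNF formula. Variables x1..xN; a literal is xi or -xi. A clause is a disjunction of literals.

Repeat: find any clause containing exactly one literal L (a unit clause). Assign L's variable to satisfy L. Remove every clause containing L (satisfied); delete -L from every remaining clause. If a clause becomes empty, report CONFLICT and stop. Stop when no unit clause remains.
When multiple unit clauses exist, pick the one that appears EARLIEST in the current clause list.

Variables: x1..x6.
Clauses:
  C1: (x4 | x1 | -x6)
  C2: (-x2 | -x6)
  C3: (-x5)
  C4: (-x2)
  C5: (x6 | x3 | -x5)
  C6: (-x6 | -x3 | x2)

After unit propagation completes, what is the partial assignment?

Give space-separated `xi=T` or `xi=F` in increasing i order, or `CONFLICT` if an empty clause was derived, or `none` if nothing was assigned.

Answer: x2=F x5=F

Derivation:
unit clause [-5] forces x5=F; simplify:
  satisfied 2 clause(s); 4 remain; assigned so far: [5]
unit clause [-2] forces x2=F; simplify:
  drop 2 from [-6, -3, 2] -> [-6, -3]
  satisfied 2 clause(s); 2 remain; assigned so far: [2, 5]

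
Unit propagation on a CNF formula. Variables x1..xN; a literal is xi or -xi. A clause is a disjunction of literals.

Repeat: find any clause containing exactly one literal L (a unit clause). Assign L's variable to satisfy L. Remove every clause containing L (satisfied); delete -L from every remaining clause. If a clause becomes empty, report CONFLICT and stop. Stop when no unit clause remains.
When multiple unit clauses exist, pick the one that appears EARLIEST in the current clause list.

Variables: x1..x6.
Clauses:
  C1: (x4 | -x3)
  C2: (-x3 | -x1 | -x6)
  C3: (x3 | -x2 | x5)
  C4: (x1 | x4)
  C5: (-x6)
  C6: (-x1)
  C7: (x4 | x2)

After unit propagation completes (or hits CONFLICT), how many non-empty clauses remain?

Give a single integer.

Answer: 1

Derivation:
unit clause [-6] forces x6=F; simplify:
  satisfied 2 clause(s); 5 remain; assigned so far: [6]
unit clause [-1] forces x1=F; simplify:
  drop 1 from [1, 4] -> [4]
  satisfied 1 clause(s); 4 remain; assigned so far: [1, 6]
unit clause [4] forces x4=T; simplify:
  satisfied 3 clause(s); 1 remain; assigned so far: [1, 4, 6]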